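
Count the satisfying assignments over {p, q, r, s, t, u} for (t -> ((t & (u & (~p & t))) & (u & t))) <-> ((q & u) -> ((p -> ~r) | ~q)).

Initial set: {((t -> ((t & (u & (~p & t))) & (u & t))) <-> ((q & u) -> ((p -> ~r) | ~q)))}.
((t -> ((t & (u & (~p & t))) & (u & t))) <-> ((q & u) -> ((p -> ~r) | ~q))): β-rule — branch into (t -> ((t & (u & (~p & t))) & (u & t))), ((q & u) -> ((p -> ~r) | ~q))  //  ~(t -> ((t & (u & (~p & t))) & (u & t))), ~((q & u) -> ((p -> ~r) | ~q)).
  branch 1 (add (t -> ((t & (u & (~p & t))) & (u & t))), ((q & u) -> ((p -> ~r) | ~q))):
    (t -> ((t & (u & (~p & t))) & (u & t))): β-rule — branch into ~t  //  ((t & (u & (~p & t))) & (u & t)).
      branch 1.1 (add ~t):
        ((q & u) -> ((p -> ~r) | ~q)): β-rule — branch into ~(q & u)  //  ((p -> ~r) | ~q).
          branch 1.1.1 (add ~(q & u)):
            ~(q & u): β-rule — branch into ~q  //  ~u.
              branch 1.1.1.1 (add ~q):
                ○ open, literals {q=0, t=0}.
              branch 1.1.1.2 (add ~u):
                ○ open, literals {t=0, u=0}.
          branch 1.1.2 (add ((p -> ~r) | ~q)):
            ((p -> ~r) | ~q): β-rule — branch into (p -> ~r)  //  ~q.
              branch 1.1.2.1 (add (p -> ~r)):
                (p -> ~r): β-rule — branch into ~p  //  ~r.
                  branch 1.1.2.1.1 (add ~p):
                    ○ open, literals {p=0, t=0}.
                  branch 1.1.2.1.2 (add ~r):
                    ○ open, literals {r=0, t=0}.
              branch 1.1.2.2 (add ~q):
                ○ open, literals {q=0, t=0}.
      branch 1.2 (add ((t & (u & (~p & t))) & (u & t))):
        ((t & (u & (~p & t))) & (u & t)): α-rule — add (t & (u & (~p & t))), (u & t).
        (t & (u & (~p & t))): α-rule — add t, (u & (~p & t)).
        (u & t): α-rule — add u, t.
        (u & (~p & t)): α-rule — add u, (~p & t).
        (~p & t): α-rule — add ~p, t.
        ((q & u) -> ((p -> ~r) | ~q)): β-rule — branch into ~(q & u)  //  ((p -> ~r) | ~q).
          branch 1.2.1 (add ~(q & u)):
            ~(q & u): β-rule — branch into ~q  //  ~u.
              branch 1.2.1.1 (add ~q):
                ○ open, literals {p=0, q=0, t=1, u=1}.
              branch 1.2.1.2 (add ~u):
                × closes — contains both u and ~u.
          branch 1.2.2 (add ((p -> ~r) | ~q)):
            ((p -> ~r) | ~q): β-rule — branch into (p -> ~r)  //  ~q.
              branch 1.2.2.1 (add (p -> ~r)):
                (p -> ~r): β-rule — branch into ~p  //  ~r.
                  branch 1.2.2.1.1 (add ~p):
                    ○ open, literals {p=0, t=1, u=1}.
                  branch 1.2.2.1.2 (add ~r):
                    ○ open, literals {p=0, r=0, t=1, u=1}.
              branch 1.2.2.2 (add ~q):
                ○ open, literals {p=0, q=0, t=1, u=1}.
  branch 2 (add ~(t -> ((t & (u & (~p & t))) & (u & t))), ~((q & u) -> ((p -> ~r) | ~q))):
    ~(t -> ((t & (u & (~p & t))) & (u & t))): α-rule — add t, ~((t & (u & (~p & t))) & (u & t)).
    ~((q & u) -> ((p -> ~r) | ~q)): α-rule — add (q & u), ~((p -> ~r) | ~q).
    (q & u): α-rule — add q, u.
    ~((p -> ~r) | ~q): α-rule — add ~(p -> ~r), ~~q.
    ~(p -> ~r): α-rule — add p, ~~r.
    ~((t & (u & (~p & t))) & (u & t)): β-rule — branch into ~(t & (u & (~p & t)))  //  ~(u & t).
      branch 2.1 (add ~(t & (u & (~p & t)))):
        ~(t & (u & (~p & t))): β-rule — branch into ~t  //  ~(u & (~p & t)).
          branch 2.1.1 (add ~t):
            × closes — contains both t and ~t.
          branch 2.1.2 (add ~(u & (~p & t))):
            ~(u & (~p & t)): β-rule — branch into ~u  //  ~(~p & t).
              branch 2.1.2.1 (add ~u):
                × closes — contains both u and ~u.
              branch 2.1.2.2 (add ~(~p & t)):
                ~(~p & t): β-rule — branch into ~~p  //  ~t.
                  branch 2.1.2.2.1 (add ~~p):
                    ○ open, literals {p=1, q=1, r=1, t=1, u=1}.
                  branch 2.1.2.2.2 (add ~t):
                    × closes — contains both t and ~t.
      branch 2.2 (add ~(u & t)):
        ~(u & t): β-rule — branch into ~u  //  ~t.
          branch 2.2.1 (add ~u):
            × closes — contains both u and ~u.
          branch 2.2.2 (add ~t):
            × closes — contains both t and ~t.
6 branches closed, 10 open.
Each open branch fixes some atoms; the unmentioned ones are free. Counting distinct full assignments: branch {q=0, t=0} (p, r, s, u) contributes 16 new; branch {t=0, u=0} (p, q, r, s) contributes 8 new; branch {p=0, t=0} (q, r, s, u) contributes 4 new; branch {r=0, t=0} (p, q, s, u) contributes 2 new; branch {q=0, t=0} (p, r, s, u) contributes 0 new; branch {p=0, q=0, t=1, u=1} (r, s) contributes 4 new; branch {p=0, t=1, u=1} (q, r, s) contributes 4 new; branch {p=0, r=0, t=1, u=1} (q, s) contributes 0 new; branch {p=0, q=0, t=1, u=1} (r, s) contributes 0 new; branch {p=1, q=1, r=1, t=1, u=1} (s) contributes 2 new. Total: 40.

40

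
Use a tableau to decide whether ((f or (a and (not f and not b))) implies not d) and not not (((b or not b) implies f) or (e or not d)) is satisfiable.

Initial set: {T (((f or (a and (not f and not b))) implies not d) and not not (((b or not b) implies f) or (e or not d)))}.
T (((f or (a and (not f and not b))) implies not d) and not not (((b or not b) implies f) or (e or not d))): α-rule — add T ((f or (a and (not f and not b))) implies not d), T not not (((b or not b) implies f) or (e or not d)).
T not not (((b or not b) implies f) or (e or not d)): drop double negation, giving T (((b or not b) implies f) or (e or not d)).
T ((f or (a and (not f and not b))) implies not d): β-rule — branch into F (f or (a and (not f and not b)))  //  T not d.
  branch 1 (add F (f or (a and (not f and not b)))):
    F (f or (a and (not f and not b))): α-rule — add F f, F (a and (not f and not b)).
    T (((b or not b) implies f) or (e or not d)): β-rule — branch into T ((b or not b) implies f)  //  T (e or not d).
      branch 1.1 (add T ((b or not b) implies f)):
        F (a and (not f and not b)): β-rule — branch into F a  //  F (not f and not b).
          branch 1.1.1 (add F a):
            T ((b or not b) implies f): β-rule — branch into F (b or not b)  //  T f.
              branch 1.1.1.1 (add F (b or not b)):
                F (b or not b): α-rule — add F b, F not b.
                × closes — contains both b and not b.
              branch 1.1.1.2 (add T f):
                × closes — contains both f and not f.
          branch 1.1.2 (add F (not f and not b)):
            T ((b or not b) implies f): β-rule — branch into F (b or not b)  //  T f.
              branch 1.1.2.1 (add F (b or not b)):
                F (b or not b): α-rule — add F b, F not b.
                × closes — contains both b and not b.
              branch 1.1.2.2 (add T f):
                × closes — contains both f and not f.
      branch 1.2 (add T (e or not d)):
        F (a and (not f and not b)): β-rule — branch into F a  //  F (not f and not b).
          branch 1.2.1 (add F a):
            T (e or not d): β-rule — branch into T e  //  T not d.
              branch 1.2.1.1 (add T e):
                ○ open, literals {a=false, e=true, f=false}.
              branch 1.2.1.2 (add T not d):
                ○ open, literals {a=false, d=false, f=false}.
          branch 1.2.2 (add F (not f and not b)):
            T (e or not d): β-rule — branch into T e  //  T not d.
              branch 1.2.2.1 (add T e):
                F (not f and not b): β-rule — branch into F not f  //  F not b.
                  branch 1.2.2.1.1 (add F not f):
                    × closes — contains both f and not f.
                  branch 1.2.2.1.2 (add F not b):
                    ○ open, literals {b=true, e=true, f=false}.
              branch 1.2.2.2 (add T not d):
                F (not f and not b): β-rule — branch into F not f  //  F not b.
                  branch 1.2.2.2.1 (add F not f):
                    × closes — contains both f and not f.
                  branch 1.2.2.2.2 (add F not b):
                    ○ open, literals {b=true, d=false, f=false}.
  branch 2 (add T not d):
    T (((b or not b) implies f) or (e or not d)): β-rule — branch into T ((b or not b) implies f)  //  T (e or not d).
      branch 2.1 (add T ((b or not b) implies f)):
        T ((b or not b) implies f): β-rule — branch into F (b or not b)  //  T f.
          branch 2.1.1 (add F (b or not b)):
            F (b or not b): α-rule — add F b, F not b.
            × closes — contains both b and not b.
          branch 2.1.2 (add T f):
            ○ open, literals {d=false, f=true}.
      branch 2.2 (add T (e or not d)):
        T (e or not d): β-rule — branch into T e  //  T not d.
          branch 2.2.1 (add T e):
            ○ open, literals {d=false, e=true}.
          branch 2.2.2 (add T not d):
            ○ open, literals {d=false}.
7 branches closed, 7 open.
An open branch gives a satisfying assignment: a=false, e=true, f=false.

Satisfiable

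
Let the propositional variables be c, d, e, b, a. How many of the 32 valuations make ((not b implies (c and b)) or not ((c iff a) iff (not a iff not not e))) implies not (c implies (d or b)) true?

Initial set: {(((not b implies (c and b)) or not ((c iff a) iff (not a iff not not e))) implies not (c implies (d or b)))}.
(((not b implies (c and b)) or not ((c iff a) iff (not a iff not not e))) implies not (c implies (d or b))): β-rule — branch into not ((not b implies (c and b)) or not ((c iff a) iff (not a iff not not e)))  //  not (c implies (d or b)).
  branch 1 (add not ((not b implies (c and b)) or not ((c iff a) iff (not a iff not not e)))):
    not ((not b implies (c and b)) or not ((c iff a) iff (not a iff not not e))): α-rule — add not (not b implies (c and b)), not not ((c iff a) iff (not a iff not not e)).
    not (not b implies (c and b)): α-rule — add not b, not (c and b).
    not not ((c iff a) iff (not a iff not not e)): β-rule — branch into (c iff a), (not a iff not not e)  //  not (c iff a), not (not a iff not not e).
      branch 1.1 (add (c iff a), (not a iff not not e)):
        not (c and b): β-rule — branch into not c  //  not b.
          branch 1.1.1 (add not c):
            (c iff a): β-rule — branch into c, a  //  not c, not a.
              branch 1.1.1.1 (add c, a):
                × closes — contains both c and not c.
              branch 1.1.1.2 (add not c, not a):
                (not a iff not not e): β-rule — branch into not a, not not e  //  not not a, not not not e.
                  branch 1.1.1.2.1 (add not a, not not e):
                    not not e: drop double negation, giving e.
                    ○ open, literals {a=F, b=F, c=F, e=T}.
                  branch 1.1.1.2.2 (add not not a, not not not e):
                    × closes — contains both a and not a.
          branch 1.1.2 (add not b):
            (c iff a): β-rule — branch into c, a  //  not c, not a.
              branch 1.1.2.1 (add c, a):
                (not a iff not not e): β-rule — branch into not a, not not e  //  not not a, not not not e.
                  branch 1.1.2.1.1 (add not a, not not e):
                    × closes — contains both a and not a.
                  branch 1.1.2.1.2 (add not not a, not not not e):
                    not not not e: drop double negation, giving not e.
                    ○ open, literals {a=T, b=F, c=T, e=F}.
              branch 1.1.2.2 (add not c, not a):
                (not a iff not not e): β-rule — branch into not a, not not e  //  not not a, not not not e.
                  branch 1.1.2.2.1 (add not a, not not e):
                    not not e: drop double negation, giving e.
                    ○ open, literals {a=F, b=F, c=F, e=T}.
                  branch 1.1.2.2.2 (add not not a, not not not e):
                    × closes — contains both a and not a.
      branch 1.2 (add not (c iff a), not (not a iff not not e)):
        not (c and b): β-rule — branch into not c  //  not b.
          branch 1.2.1 (add not c):
            not (c iff a): β-rule — branch into c, not a  //  not c, a.
              branch 1.2.1.1 (add c, not a):
                × closes — contains both c and not c.
              branch 1.2.1.2 (add not c, a):
                not (not a iff not not e): β-rule — branch into not a, not not not e  //  not not a, not not e.
                  branch 1.2.1.2.1 (add not a, not not not e):
                    × closes — contains both a and not a.
                  branch 1.2.1.2.2 (add not not a, not not e):
                    not not e: drop double negation, giving e.
                    ○ open, literals {a=T, b=F, c=F, e=T}.
          branch 1.2.2 (add not b):
            not (c iff a): β-rule — branch into c, not a  //  not c, a.
              branch 1.2.2.1 (add c, not a):
                not (not a iff not not e): β-rule — branch into not a, not not not e  //  not not a, not not e.
                  branch 1.2.2.1.1 (add not a, not not not e):
                    not not not e: drop double negation, giving not e.
                    ○ open, literals {a=F, b=F, c=T, e=F}.
                  branch 1.2.2.1.2 (add not not a, not not e):
                    × closes — contains both a and not a.
              branch 1.2.2.2 (add not c, a):
                not (not a iff not not e): β-rule — branch into not a, not not not e  //  not not a, not not e.
                  branch 1.2.2.2.1 (add not a, not not not e):
                    × closes — contains both a and not a.
                  branch 1.2.2.2.2 (add not not a, not not e):
                    not not e: drop double negation, giving e.
                    ○ open, literals {a=T, b=F, c=F, e=T}.
  branch 2 (add not (c implies (d or b))):
    not (c implies (d or b)): α-rule — add c, not (d or b).
    not (d or b): α-rule — add not d, not b.
    ○ open, literals {b=F, c=T, d=F}.
8 branches closed, 7 open.
Each open branch fixes some atoms; the unmentioned ones are free. Counting distinct full assignments: branch {a=F, b=F, c=F, e=T} (d) contributes 2 new; branch {a=T, b=F, c=T, e=F} (d) contributes 2 new; branch {a=F, b=F, c=F, e=T} (d) contributes 0 new; branch {a=T, b=F, c=F, e=T} (d) contributes 2 new; branch {a=F, b=F, c=T, e=F} (d) contributes 2 new; branch {a=T, b=F, c=F, e=T} (d) contributes 0 new; branch {b=F, c=T, d=F} (e, a) contributes 2 new. Total: 10.

10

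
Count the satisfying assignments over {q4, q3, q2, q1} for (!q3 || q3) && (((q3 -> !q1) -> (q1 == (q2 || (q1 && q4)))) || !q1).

15

Initial set: {((!q3 || q3) && (((q3 -> !q1) -> (q1 == (q2 || (q1 && q4)))) || !q1))}.
((!q3 || q3) && (((q3 -> !q1) -> (q1 == (q2 || (q1 && q4)))) || !q1)): α-rule — add (!q3 || q3), (((q3 -> !q1) -> (q1 == (q2 || (q1 && q4)))) || !q1).
(!q3 || q3): β-rule — branch into !q3  //  q3.
  branch 1 (add !q3):
    (((q3 -> !q1) -> (q1 == (q2 || (q1 && q4)))) || !q1): β-rule — branch into ((q3 -> !q1) -> (q1 == (q2 || (q1 && q4))))  //  !q1.
      branch 1.1 (add ((q3 -> !q1) -> (q1 == (q2 || (q1 && q4))))):
        ((q3 -> !q1) -> (q1 == (q2 || (q1 && q4)))): β-rule — branch into !(q3 -> !q1)  //  (q1 == (q2 || (q1 && q4))).
          branch 1.1.1 (add !(q3 -> !q1)):
            !(q3 -> !q1): α-rule — add q3, !!q1.
            × closes — contains both q3 and !q3.
          branch 1.1.2 (add (q1 == (q2 || (q1 && q4)))):
            (q1 == (q2 || (q1 && q4))): β-rule — branch into q1, (q2 || (q1 && q4))  //  !q1, !(q2 || (q1 && q4)).
              branch 1.1.2.1 (add q1, (q2 || (q1 && q4))):
                (q2 || (q1 && q4)): β-rule — branch into q2  //  (q1 && q4).
                  branch 1.1.2.1.1 (add q2):
                    ○ open, literals {q1=true, q2=true, q3=false}.
                  branch 1.1.2.1.2 (add (q1 && q4)):
                    (q1 && q4): α-rule — add q1, q4.
                    ○ open, literals {q1=true, q3=false, q4=true}.
              branch 1.1.2.2 (add !q1, !(q2 || (q1 && q4))):
                !(q2 || (q1 && q4)): α-rule — add !q2, !(q1 && q4).
                !(q1 && q4): β-rule — branch into !q1  //  !q4.
                  branch 1.1.2.2.1 (add !q1):
                    ○ open, literals {q1=false, q2=false, q3=false}.
                  branch 1.1.2.2.2 (add !q4):
                    ○ open, literals {q1=false, q2=false, q3=false, q4=false}.
      branch 1.2 (add !q1):
        ○ open, literals {q1=false, q3=false}.
  branch 2 (add q3):
    (((q3 -> !q1) -> (q1 == (q2 || (q1 && q4)))) || !q1): β-rule — branch into ((q3 -> !q1) -> (q1 == (q2 || (q1 && q4))))  //  !q1.
      branch 2.1 (add ((q3 -> !q1) -> (q1 == (q2 || (q1 && q4))))):
        ((q3 -> !q1) -> (q1 == (q2 || (q1 && q4)))): β-rule — branch into !(q3 -> !q1)  //  (q1 == (q2 || (q1 && q4))).
          branch 2.1.1 (add !(q3 -> !q1)):
            !(q3 -> !q1): α-rule — add q3, !!q1.
            ○ open, literals {q1=true, q3=true}.
          branch 2.1.2 (add (q1 == (q2 || (q1 && q4)))):
            (q1 == (q2 || (q1 && q4))): β-rule — branch into q1, (q2 || (q1 && q4))  //  !q1, !(q2 || (q1 && q4)).
              branch 2.1.2.1 (add q1, (q2 || (q1 && q4))):
                (q2 || (q1 && q4)): β-rule — branch into q2  //  (q1 && q4).
                  branch 2.1.2.1.1 (add q2):
                    ○ open, literals {q1=true, q2=true, q3=true}.
                  branch 2.1.2.1.2 (add (q1 && q4)):
                    (q1 && q4): α-rule — add q1, q4.
                    ○ open, literals {q1=true, q3=true, q4=true}.
              branch 2.1.2.2 (add !q1, !(q2 || (q1 && q4))):
                !(q2 || (q1 && q4)): α-rule — add !q2, !(q1 && q4).
                !(q1 && q4): β-rule — branch into !q1  //  !q4.
                  branch 2.1.2.2.1 (add !q1):
                    ○ open, literals {q1=false, q2=false, q3=true}.
                  branch 2.1.2.2.2 (add !q4):
                    ○ open, literals {q1=false, q2=false, q3=true, q4=false}.
      branch 2.2 (add !q1):
        ○ open, literals {q1=false, q3=true}.
1 branch closed, 11 open.
Each open branch fixes some atoms; the unmentioned ones are free. Counting distinct full assignments: branch {q1=true, q2=true, q3=false} (q4) contributes 2 new; branch {q1=true, q3=false, q4=true} (q2) contributes 1 new; branch {q1=false, q2=false, q3=false} (q4) contributes 2 new; branch {q1=false, q2=false, q3=false, q4=false} (none free) contributes 0 new; branch {q1=false, q3=false} (q4, q2) contributes 2 new; branch {q1=true, q3=true} (q4, q2) contributes 4 new; branch {q1=true, q2=true, q3=true} (q4) contributes 0 new; branch {q1=true, q3=true, q4=true} (q2) contributes 0 new; branch {q1=false, q2=false, q3=true} (q4) contributes 2 new; branch {q1=false, q2=false, q3=true, q4=false} (none free) contributes 0 new; branch {q1=false, q3=true} (q4, q2) contributes 2 new. Total: 15.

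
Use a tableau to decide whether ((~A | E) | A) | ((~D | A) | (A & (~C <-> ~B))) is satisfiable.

Initial set: {(((~A | E) | A) | ((~D | A) | (A & (~C <-> ~B))))}.
(((~A | E) | A) | ((~D | A) | (A & (~C <-> ~B)))): β-rule — branch into ((~A | E) | A)  //  ((~D | A) | (A & (~C <-> ~B))).
  branch 1 (add ((~A | E) | A)):
    ((~A | E) | A): β-rule — branch into (~A | E)  //  A.
      branch 1.1 (add (~A | E)):
        (~A | E): β-rule — branch into ~A  //  E.
          branch 1.1.1 (add ~A):
            ○ open, literals {A=F}.
          branch 1.1.2 (add E):
            ○ open, literals {E=T}.
      branch 1.2 (add A):
        ○ open, literals {A=T}.
  branch 2 (add ((~D | A) | (A & (~C <-> ~B)))):
    ((~D | A) | (A & (~C <-> ~B))): β-rule — branch into (~D | A)  //  (A & (~C <-> ~B)).
      branch 2.1 (add (~D | A)):
        (~D | A): β-rule — branch into ~D  //  A.
          branch 2.1.1 (add ~D):
            ○ open, literals {D=F}.
          branch 2.1.2 (add A):
            ○ open, literals {A=T}.
      branch 2.2 (add (A & (~C <-> ~B))):
        (A & (~C <-> ~B)): α-rule — add A, (~C <-> ~B).
        (~C <-> ~B): β-rule — branch into ~C, ~B  //  ~~C, ~~B.
          branch 2.2.1 (add ~C, ~B):
            ○ open, literals {A=T, B=F, C=F}.
          branch 2.2.2 (add ~~C, ~~B):
            ○ open, literals {A=T, B=T, C=T}.
0 branches closed, 7 open.
An open branch gives a satisfying assignment: A=F.

Satisfiable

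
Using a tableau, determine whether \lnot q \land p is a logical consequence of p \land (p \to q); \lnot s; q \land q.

Initial set: {(p \land (p \to q)); \lnot s; (q \land q); \lnot (\lnot q \land p)}.
(p \land (p \to q)): α-rule — add p, (p \to q).
(q \land q): α-rule — add q, q.
\lnot (\lnot q \land p): β-rule — branch into \lnot \lnot q  //  \lnot p.
  branch 1 (add \lnot \lnot q):
    (p \to q): β-rule — branch into \lnot p  //  q.
      branch 1.1 (add \lnot p):
        × closes — contains both p and \lnot p.
      branch 1.2 (add q):
        ○ open, literals {p=true, q=true, s=false}.
  branch 2 (add \lnot p):
    × closes — contains both p and \lnot p.
2 branches closed, 1 open.
An open branch gives a countermodel: p=true, q=true, s=false (unmentioned atoms arbitrary); the premises hold there but the conclusion fails.

No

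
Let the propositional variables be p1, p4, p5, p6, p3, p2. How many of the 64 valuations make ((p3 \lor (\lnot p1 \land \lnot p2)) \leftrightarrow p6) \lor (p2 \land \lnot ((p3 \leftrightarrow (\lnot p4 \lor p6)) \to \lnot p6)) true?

Initial set: {T (((p3 \lor (\lnot p1 \land \lnot p2)) \leftrightarrow p6) \lor (p2 \land \lnot ((p3 \leftrightarrow (\lnot p4 \lor p6)) \to \lnot p6)))}.
T (((p3 \lor (\lnot p1 \land \lnot p2)) \leftrightarrow p6) \lor (p2 \land \lnot ((p3 \leftrightarrow (\lnot p4 \lor p6)) \to \lnot p6))): β-rule — branch into T ((p3 \lor (\lnot p1 \land \lnot p2)) \leftrightarrow p6)  //  T (p2 \land \lnot ((p3 \leftrightarrow (\lnot p4 \lor p6)) \to \lnot p6)).
  branch 1 (add T ((p3 \lor (\lnot p1 \land \lnot p2)) \leftrightarrow p6)):
    T ((p3 \lor (\lnot p1 \land \lnot p2)) \leftrightarrow p6): β-rule — branch into T (p3 \lor (\lnot p1 \land \lnot p2)), T p6  //  F (p3 \lor (\lnot p1 \land \lnot p2)), F p6.
      branch 1.1 (add T (p3 \lor (\lnot p1 \land \lnot p2)), T p6):
        T (p3 \lor (\lnot p1 \land \lnot p2)): β-rule — branch into T p3  //  T (\lnot p1 \land \lnot p2).
          branch 1.1.1 (add T p3):
            ○ open, literals {p3=T, p6=T}.
          branch 1.1.2 (add T (\lnot p1 \land \lnot p2)):
            T (\lnot p1 \land \lnot p2): α-rule — add T \lnot p1, T \lnot p2.
            ○ open, literals {p1=F, p2=F, p6=T}.
      branch 1.2 (add F (p3 \lor (\lnot p1 \land \lnot p2)), F p6):
        F (p3 \lor (\lnot p1 \land \lnot p2)): α-rule — add F p3, F (\lnot p1 \land \lnot p2).
        F (\lnot p1 \land \lnot p2): β-rule — branch into F \lnot p1  //  F \lnot p2.
          branch 1.2.1 (add F \lnot p1):
            ○ open, literals {p1=T, p3=F, p6=F}.
          branch 1.2.2 (add F \lnot p2):
            ○ open, literals {p2=T, p3=F, p6=F}.
  branch 2 (add T (p2 \land \lnot ((p3 \leftrightarrow (\lnot p4 \lor p6)) \to \lnot p6))):
    T (p2 \land \lnot ((p3 \leftrightarrow (\lnot p4 \lor p6)) \to \lnot p6)): α-rule — add T p2, T \lnot ((p3 \leftrightarrow (\lnot p4 \lor p6)) \to \lnot p6).
    T \lnot ((p3 \leftrightarrow (\lnot p4 \lor p6)) \to \lnot p6): α-rule — add T (p3 \leftrightarrow (\lnot p4 \lor p6)), F \lnot p6.
    T (p3 \leftrightarrow (\lnot p4 \lor p6)): β-rule — branch into T p3, T (\lnot p4 \lor p6)  //  F p3, F (\lnot p4 \lor p6).
      branch 2.1 (add T p3, T (\lnot p4 \lor p6)):
        T (\lnot p4 \lor p6): β-rule — branch into T \lnot p4  //  T p6.
          branch 2.1.1 (add T \lnot p4):
            ○ open, literals {p2=T, p3=T, p4=F, p6=T}.
          branch 2.1.2 (add T p6):
            ○ open, literals {p2=T, p3=T, p6=T}.
      branch 2.2 (add F p3, F (\lnot p4 \lor p6)):
        F (\lnot p4 \lor p6): α-rule — add F \lnot p4, F p6.
        × closes — contains both p6 and \lnot p6.
1 branch closed, 6 open.
Each open branch fixes some atoms; the unmentioned ones are free. Counting distinct full assignments: branch {p3=T, p6=T} (p1, p4, p5, p2) contributes 16 new; branch {p1=F, p2=F, p6=T} (p4, p5, p3) contributes 4 new; branch {p1=T, p3=F, p6=F} (p4, p5, p2) contributes 8 new; branch {p2=T, p3=F, p6=F} (p1, p4, p5) contributes 4 new; branch {p2=T, p3=T, p4=F, p6=T} (p1, p5) contributes 0 new; branch {p2=T, p3=T, p6=T} (p1, p4, p5) contributes 0 new. Total: 32.

32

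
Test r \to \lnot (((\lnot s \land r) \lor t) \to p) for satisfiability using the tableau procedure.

Initial set: {(r \to \lnot (((\lnot s \land r) \lor t) \to p))}.
(r \to \lnot (((\lnot s \land r) \lor t) \to p)): β-rule — branch into \lnot r  //  \lnot (((\lnot s \land r) \lor t) \to p).
  branch 1 (add \lnot r):
    ○ open, literals {r=0}.
  branch 2 (add \lnot (((\lnot s \land r) \lor t) \to p)):
    \lnot (((\lnot s \land r) \lor t) \to p): α-rule — add ((\lnot s \land r) \lor t), \lnot p.
    ((\lnot s \land r) \lor t): β-rule — branch into (\lnot s \land r)  //  t.
      branch 2.1 (add (\lnot s \land r)):
        (\lnot s \land r): α-rule — add \lnot s, r.
        ○ open, literals {p=0, r=1, s=0}.
      branch 2.2 (add t):
        ○ open, literals {p=0, t=1}.
0 branches closed, 3 open.
An open branch gives a satisfying assignment: r=0.

Satisfiable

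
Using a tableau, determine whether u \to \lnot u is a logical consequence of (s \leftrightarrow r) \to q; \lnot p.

Initial set: {T ((s \leftrightarrow r) \to q); T \lnot p; F (u \to \lnot u)}.
F (u \to \lnot u): α-rule — add T u, F \lnot u.
T ((s \leftrightarrow r) \to q): β-rule — branch into F (s \leftrightarrow r)  //  T q.
  branch 1 (add F (s \leftrightarrow r)):
    F (s \leftrightarrow r): β-rule — branch into T s, F r  //  F s, T r.
      branch 1.1 (add T s, F r):
        ○ open, literals {p=0, r=0, s=1, u=1}.
      branch 1.2 (add F s, T r):
        ○ open, literals {p=0, r=1, s=0, u=1}.
  branch 2 (add T q):
    ○ open, literals {p=0, q=1, u=1}.
0 branches closed, 3 open.
An open branch gives a countermodel: p=0, r=0, s=1, u=1 (unmentioned atoms arbitrary); the premises hold there but the conclusion fails.

No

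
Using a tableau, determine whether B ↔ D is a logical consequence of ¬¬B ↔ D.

Initial set: {T (¬¬B ↔ D); F (B ↔ D)}.
T (¬¬B ↔ D): β-rule — branch into T ¬¬B, T D  //  F ¬¬B, F D.
  branch 1 (add T ¬¬B, T D):
    T ¬¬B: drop double negation, giving T B.
    F (B ↔ D): β-rule — branch into T B, F D  //  F B, T D.
      branch 1.1 (add T B, F D):
        × closes — contains both D and ¬D.
      branch 1.2 (add F B, T D):
        × closes — contains both B and ¬B.
  branch 2 (add F ¬¬B, F D):
    F ¬¬B: drop double negation, giving F B.
    F (B ↔ D): β-rule — branch into T B, F D  //  F B, T D.
      branch 2.1 (add T B, F D):
        × closes — contains both B and ¬B.
      branch 2.2 (add F B, T D):
        × closes — contains both D and ¬D.
All 4 branches close.
Every branch closed, so the premises entail the conclusion.

Yes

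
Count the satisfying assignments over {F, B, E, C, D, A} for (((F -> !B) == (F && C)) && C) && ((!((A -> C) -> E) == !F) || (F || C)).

Initial set: {((((F -> !B) == (F && C)) && C) && ((!((A -> C) -> E) == !F) || (F || C)))}.
((((F -> !B) == (F && C)) && C) && ((!((A -> C) -> E) == !F) || (F || C))): α-rule — add (((F -> !B) == (F && C)) && C), ((!((A -> C) -> E) == !F) || (F || C)).
(((F -> !B) == (F && C)) && C): α-rule — add ((F -> !B) == (F && C)), C.
((!((A -> C) -> E) == !F) || (F || C)): β-rule — branch into (!((A -> C) -> E) == !F)  //  (F || C).
  branch 1 (add (!((A -> C) -> E) == !F)):
    ((F -> !B) == (F && C)): β-rule — branch into (F -> !B), (F && C)  //  !(F -> !B), !(F && C).
      branch 1.1 (add (F -> !B), (F && C)):
        (F && C): α-rule — add F, C.
        (!((A -> C) -> E) == !F): β-rule — branch into !((A -> C) -> E), !F  //  !!((A -> C) -> E), !!F.
          branch 1.1.1 (add !((A -> C) -> E), !F):
            × closes — contains both F and !F.
          branch 1.1.2 (add !!((A -> C) -> E), !!F):
            (F -> !B): β-rule — branch into !F  //  !B.
              branch 1.1.2.1 (add !F):
                × closes — contains both F and !F.
              branch 1.1.2.2 (add !B):
                !!((A -> C) -> E): β-rule — branch into !(A -> C)  //  E.
                  branch 1.1.2.2.1 (add !(A -> C)):
                    !(A -> C): α-rule — add A, !C.
                    × closes — contains both C and !C.
                  branch 1.1.2.2.2 (add E):
                    ○ open, literals {B=F, C=T, E=T, F=T}.
      branch 1.2 (add !(F -> !B), !(F && C)):
        !(F -> !B): α-rule — add F, !!B.
        (!((A -> C) -> E) == !F): β-rule — branch into !((A -> C) -> E), !F  //  !!((A -> C) -> E), !!F.
          branch 1.2.1 (add !((A -> C) -> E), !F):
            × closes — contains both F and !F.
          branch 1.2.2 (add !!((A -> C) -> E), !!F):
            !(F && C): β-rule — branch into !F  //  !C.
              branch 1.2.2.1 (add !F):
                × closes — contains both F and !F.
              branch 1.2.2.2 (add !C):
                × closes — contains both C and !C.
  branch 2 (add (F || C)):
    ((F -> !B) == (F && C)): β-rule — branch into (F -> !B), (F && C)  //  !(F -> !B), !(F && C).
      branch 2.1 (add (F -> !B), (F && C)):
        (F && C): α-rule — add F, C.
        (F || C): β-rule — branch into F  //  C.
          branch 2.1.1 (add F):
            (F -> !B): β-rule — branch into !F  //  !B.
              branch 2.1.1.1 (add !F):
                × closes — contains both F and !F.
              branch 2.1.1.2 (add !B):
                ○ open, literals {B=F, C=T, F=T}.
          branch 2.1.2 (add C):
            (F -> !B): β-rule — branch into !F  //  !B.
              branch 2.1.2.1 (add !F):
                × closes — contains both F and !F.
              branch 2.1.2.2 (add !B):
                ○ open, literals {B=F, C=T, F=T}.
      branch 2.2 (add !(F -> !B), !(F && C)):
        !(F -> !B): α-rule — add F, !!B.
        (F || C): β-rule — branch into F  //  C.
          branch 2.2.1 (add F):
            !(F && C): β-rule — branch into !F  //  !C.
              branch 2.2.1.1 (add !F):
                × closes — contains both F and !F.
              branch 2.2.1.2 (add !C):
                × closes — contains both C and !C.
          branch 2.2.2 (add C):
            !(F && C): β-rule — branch into !F  //  !C.
              branch 2.2.2.1 (add !F):
                × closes — contains both F and !F.
              branch 2.2.2.2 (add !C):
                × closes — contains both C and !C.
12 branches closed, 3 open.
Each open branch fixes some atoms; the unmentioned ones are free. Counting distinct full assignments: branch {B=F, C=T, E=T, F=T} (D, A) contributes 4 new; branch {B=F, C=T, F=T} (E, D, A) contributes 4 new; branch {B=F, C=T, F=T} (E, D, A) contributes 0 new. Total: 8.

8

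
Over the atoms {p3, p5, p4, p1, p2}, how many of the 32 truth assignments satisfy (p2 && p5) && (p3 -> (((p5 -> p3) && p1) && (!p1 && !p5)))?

4

Initial set: {((p2 && p5) && (p3 -> (((p5 -> p3) && p1) && (!p1 && !p5))))}.
((p2 && p5) && (p3 -> (((p5 -> p3) && p1) && (!p1 && !p5)))): α-rule — add (p2 && p5), (p3 -> (((p5 -> p3) && p1) && (!p1 && !p5))).
(p2 && p5): α-rule — add p2, p5.
(p3 -> (((p5 -> p3) && p1) && (!p1 && !p5))): β-rule — branch into !p3  //  (((p5 -> p3) && p1) && (!p1 && !p5)).
  branch 1 (add !p3):
    ○ open, literals {p2=true, p3=false, p5=true}.
  branch 2 (add (((p5 -> p3) && p1) && (!p1 && !p5))):
    (((p5 -> p3) && p1) && (!p1 && !p5)): α-rule — add ((p5 -> p3) && p1), (!p1 && !p5).
    ((p5 -> p3) && p1): α-rule — add (p5 -> p3), p1.
    (!p1 && !p5): α-rule — add !p1, !p5.
    × closes — contains both p1 and !p1.
1 branch closed, 1 open.
Each open branch fixes some atoms; the unmentioned ones are free. Counting distinct full assignments: branch {p2=true, p3=false, p5=true} (p4, p1) contributes 4 new. Total: 4.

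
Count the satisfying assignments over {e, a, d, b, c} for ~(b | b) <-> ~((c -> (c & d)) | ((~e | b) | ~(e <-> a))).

Initial set: {T (~(b | b) <-> ~((c -> (c & d)) | ((~e | b) | ~(e <-> a))))}.
T (~(b | b) <-> ~((c -> (c & d)) | ((~e | b) | ~(e <-> a)))): β-rule — branch into T ~(b | b), T ~((c -> (c & d)) | ((~e | b) | ~(e <-> a)))  //  F ~(b | b), F ~((c -> (c & d)) | ((~e | b) | ~(e <-> a))).
  branch 1 (add T ~(b | b), T ~((c -> (c & d)) | ((~e | b) | ~(e <-> a)))):
    T ~(b | b): α-rule — add F b, F b.
    T ~((c -> (c & d)) | ((~e | b) | ~(e <-> a))): α-rule — add F (c -> (c & d)), F ((~e | b) | ~(e <-> a)).
    F (c -> (c & d)): α-rule — add T c, F (c & d).
    F ((~e | b) | ~(e <-> a)): α-rule — add F (~e | b), F ~(e <-> a).
    F (~e | b): α-rule — add F ~e, F b.
    F (c & d): β-rule — branch into F c  //  F d.
      branch 1.1 (add F c):
        × closes — contains both c and ~c.
      branch 1.2 (add F d):
        F ~(e <-> a): β-rule — branch into T e, T a  //  F e, F a.
          branch 1.2.1 (add T e, T a):
            ○ open, literals {a=1, b=0, c=1, d=0, e=1}.
          branch 1.2.2 (add F e, F a):
            × closes — contains both e and ~e.
  branch 2 (add F ~(b | b), F ~((c -> (c & d)) | ((~e | b) | ~(e <-> a)))):
    F ~(b | b): β-rule — branch into T b  //  T b.
      branch 2.1 (add T b):
        F ~((c -> (c & d)) | ((~e | b) | ~(e <-> a))): β-rule — branch into T (c -> (c & d))  //  T ((~e | b) | ~(e <-> a)).
          branch 2.1.1 (add T (c -> (c & d))):
            T (c -> (c & d)): β-rule — branch into F c  //  T (c & d).
              branch 2.1.1.1 (add F c):
                ○ open, literals {b=1, c=0}.
              branch 2.1.1.2 (add T (c & d)):
                T (c & d): α-rule — add T c, T d.
                ○ open, literals {b=1, c=1, d=1}.
          branch 2.1.2 (add T ((~e | b) | ~(e <-> a))):
            T ((~e | b) | ~(e <-> a)): β-rule — branch into T (~e | b)  //  T ~(e <-> a).
              branch 2.1.2.1 (add T (~e | b)):
                T (~e | b): β-rule — branch into T ~e  //  T b.
                  branch 2.1.2.1.1 (add T ~e):
                    ○ open, literals {b=1, e=0}.
                  branch 2.1.2.1.2 (add T b):
                    ○ open, literals {b=1}.
              branch 2.1.2.2 (add T ~(e <-> a)):
                T ~(e <-> a): β-rule — branch into T e, F a  //  F e, T a.
                  branch 2.1.2.2.1 (add T e, F a):
                    ○ open, literals {a=0, b=1, e=1}.
                  branch 2.1.2.2.2 (add F e, T a):
                    ○ open, literals {a=1, b=1, e=0}.
      branch 2.2 (add T b):
        F ~((c -> (c & d)) | ((~e | b) | ~(e <-> a))): β-rule — branch into T (c -> (c & d))  //  T ((~e | b) | ~(e <-> a)).
          branch 2.2.1 (add T (c -> (c & d))):
            T (c -> (c & d)): β-rule — branch into F c  //  T (c & d).
              branch 2.2.1.1 (add F c):
                ○ open, literals {b=1, c=0}.
              branch 2.2.1.2 (add T (c & d)):
                T (c & d): α-rule — add T c, T d.
                ○ open, literals {b=1, c=1, d=1}.
          branch 2.2.2 (add T ((~e | b) | ~(e <-> a))):
            T ((~e | b) | ~(e <-> a)): β-rule — branch into T (~e | b)  //  T ~(e <-> a).
              branch 2.2.2.1 (add T (~e | b)):
                T (~e | b): β-rule — branch into T ~e  //  T b.
                  branch 2.2.2.1.1 (add T ~e):
                    ○ open, literals {b=1, e=0}.
                  branch 2.2.2.1.2 (add T b):
                    ○ open, literals {b=1}.
              branch 2.2.2.2 (add T ~(e <-> a)):
                T ~(e <-> a): β-rule — branch into T e, F a  //  F e, T a.
                  branch 2.2.2.2.1 (add T e, F a):
                    ○ open, literals {a=0, b=1, e=1}.
                  branch 2.2.2.2.2 (add F e, T a):
                    ○ open, literals {a=1, b=1, e=0}.
2 branches closed, 13 open.
Each open branch fixes some atoms; the unmentioned ones are free. Counting distinct full assignments: branch {a=1, b=0, c=1, d=0, e=1} (none free) contributes 1 new; branch {b=1, c=0} (e, a, d) contributes 8 new; branch {b=1, c=1, d=1} (e, a) contributes 4 new; branch {b=1, e=0} (a, d, c) contributes 2 new; branch {b=1} (e, a, d, c) contributes 2 new; branch {a=0, b=1, e=1} (d, c) contributes 0 new; branch {a=1, b=1, e=0} (d, c) contributes 0 new; branch {b=1, c=0} (e, a, d) contributes 0 new; branch {b=1, c=1, d=1} (e, a) contributes 0 new; branch {b=1, e=0} (a, d, c) contributes 0 new; branch {b=1} (e, a, d, c) contributes 0 new; branch {a=0, b=1, e=1} (d, c) contributes 0 new; branch {a=1, b=1, e=0} (d, c) contributes 0 new. Total: 17.

17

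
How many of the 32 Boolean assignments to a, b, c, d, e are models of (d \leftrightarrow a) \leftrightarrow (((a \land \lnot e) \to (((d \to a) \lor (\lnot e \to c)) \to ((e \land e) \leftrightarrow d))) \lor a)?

Initial set: {((d \leftrightarrow a) \leftrightarrow (((a \land \lnot e) \to (((d \to a) \lor (\lnot e \to c)) \to ((e \land e) \leftrightarrow d))) \lor a))}.
((d \leftrightarrow a) \leftrightarrow (((a \land \lnot e) \to (((d \to a) \lor (\lnot e \to c)) \to ((e \land e) \leftrightarrow d))) \lor a)): β-rule — branch into (d \leftrightarrow a), (((a \land \lnot e) \to (((d \to a) \lor (\lnot e \to c)) \to ((e \land e) \leftrightarrow d))) \lor a)  //  \lnot (d \leftrightarrow a), \lnot (((a \land \lnot e) \to (((d \to a) \lor (\lnot e \to c)) \to ((e \land e) \leftrightarrow d))) \lor a).
  branch 1 (add (d \leftrightarrow a), (((a \land \lnot e) \to (((d \to a) \lor (\lnot e \to c)) \to ((e \land e) \leftrightarrow d))) \lor a)):
    (d \leftrightarrow a): β-rule — branch into d, a  //  \lnot d, \lnot a.
      branch 1.1 (add d, a):
        (((a \land \lnot e) \to (((d \to a) \lor (\lnot e \to c)) \to ((e \land e) \leftrightarrow d))) \lor a): β-rule — branch into ((a \land \lnot e) \to (((d \to a) \lor (\lnot e \to c)) \to ((e \land e) \leftrightarrow d)))  //  a.
          branch 1.1.1 (add ((a \land \lnot e) \to (((d \to a) \lor (\lnot e \to c)) \to ((e \land e) \leftrightarrow d)))):
            ((a \land \lnot e) \to (((d \to a) \lor (\lnot e \to c)) \to ((e \land e) \leftrightarrow d))): β-rule — branch into \lnot (a \land \lnot e)  //  (((d \to a) \lor (\lnot e \to c)) \to ((e \land e) \leftrightarrow d)).
              branch 1.1.1.1 (add \lnot (a \land \lnot e)):
                \lnot (a \land \lnot e): β-rule — branch into \lnot a  //  \lnot \lnot e.
                  branch 1.1.1.1.1 (add \lnot a):
                    × closes — contains both a and \lnot a.
                  branch 1.1.1.1.2 (add \lnot \lnot e):
                    ○ open, literals {a=true, d=true, e=true}.
              branch 1.1.1.2 (add (((d \to a) \lor (\lnot e \to c)) \to ((e \land e) \leftrightarrow d))):
                (((d \to a) \lor (\lnot e \to c)) \to ((e \land e) \leftrightarrow d)): β-rule — branch into \lnot ((d \to a) \lor (\lnot e \to c))  //  ((e \land e) \leftrightarrow d).
                  branch 1.1.1.2.1 (add \lnot ((d \to a) \lor (\lnot e \to c))):
                    \lnot ((d \to a) \lor (\lnot e \to c)): α-rule — add \lnot (d \to a), \lnot (\lnot e \to c).
                    \lnot (d \to a): α-rule — add d, \lnot a.
                    × closes — contains both a and \lnot a.
                  branch 1.1.1.2.2 (add ((e \land e) \leftrightarrow d)):
                    ((e \land e) \leftrightarrow d): β-rule — branch into (e \land e), d  //  \lnot (e \land e), \lnot d.
                      branch 1.1.1.2.2.1 (add (e \land e), d):
                        (e \land e): α-rule — add e, e.
                        ○ open, literals {a=true, d=true, e=true}.
                      branch 1.1.1.2.2.2 (add \lnot (e \land e), \lnot d):
                        × closes — contains both d and \lnot d.
          branch 1.1.2 (add a):
            ○ open, literals {a=true, d=true}.
      branch 1.2 (add \lnot d, \lnot a):
        (((a \land \lnot e) \to (((d \to a) \lor (\lnot e \to c)) \to ((e \land e) \leftrightarrow d))) \lor a): β-rule — branch into ((a \land \lnot e) \to (((d \to a) \lor (\lnot e \to c)) \to ((e \land e) \leftrightarrow d)))  //  a.
          branch 1.2.1 (add ((a \land \lnot e) \to (((d \to a) \lor (\lnot e \to c)) \to ((e \land e) \leftrightarrow d)))):
            ((a \land \lnot e) \to (((d \to a) \lor (\lnot e \to c)) \to ((e \land e) \leftrightarrow d))): β-rule — branch into \lnot (a \land \lnot e)  //  (((d \to a) \lor (\lnot e \to c)) \to ((e \land e) \leftrightarrow d)).
              branch 1.2.1.1 (add \lnot (a \land \lnot e)):
                \lnot (a \land \lnot e): β-rule — branch into \lnot a  //  \lnot \lnot e.
                  branch 1.2.1.1.1 (add \lnot a):
                    ○ open, literals {a=false, d=false}.
                  branch 1.2.1.1.2 (add \lnot \lnot e):
                    ○ open, literals {a=false, d=false, e=true}.
              branch 1.2.1.2 (add (((d \to a) \lor (\lnot e \to c)) \to ((e \land e) \leftrightarrow d))):
                (((d \to a) \lor (\lnot e \to c)) \to ((e \land e) \leftrightarrow d)): β-rule — branch into \lnot ((d \to a) \lor (\lnot e \to c))  //  ((e \land e) \leftrightarrow d).
                  branch 1.2.1.2.1 (add \lnot ((d \to a) \lor (\lnot e \to c))):
                    \lnot ((d \to a) \lor (\lnot e \to c)): α-rule — add \lnot (d \to a), \lnot (\lnot e \to c).
                    \lnot (d \to a): α-rule — add d, \lnot a.
                    × closes — contains both d and \lnot d.
                  branch 1.2.1.2.2 (add ((e \land e) \leftrightarrow d)):
                    ((e \land e) \leftrightarrow d): β-rule — branch into (e \land e), d  //  \lnot (e \land e), \lnot d.
                      branch 1.2.1.2.2.1 (add (e \land e), d):
                        × closes — contains both d and \lnot d.
                      branch 1.2.1.2.2.2 (add \lnot (e \land e), \lnot d):
                        \lnot (e \land e): β-rule — branch into \lnot e  //  \lnot e.
                          branch 1.2.1.2.2.2.1 (add \lnot e):
                            ○ open, literals {a=false, d=false, e=false}.
                          branch 1.2.1.2.2.2.2 (add \lnot e):
                            ○ open, literals {a=false, d=false, e=false}.
          branch 1.2.2 (add a):
            × closes — contains both a and \lnot a.
  branch 2 (add \lnot (d \leftrightarrow a), \lnot (((a \land \lnot e) \to (((d \to a) \lor (\lnot e \to c)) \to ((e \land e) \leftrightarrow d))) \lor a)):
    \lnot (((a \land \lnot e) \to (((d \to a) \lor (\lnot e \to c)) \to ((e \land e) \leftrightarrow d))) \lor a): α-rule — add \lnot ((a \land \lnot e) \to (((d \to a) \lor (\lnot e \to c)) \to ((e \land e) \leftrightarrow d))), \lnot a.
    \lnot ((a \land \lnot e) \to (((d \to a) \lor (\lnot e \to c)) \to ((e \land e) \leftrightarrow d))): α-rule — add (a \land \lnot e), \lnot (((d \to a) \lor (\lnot e \to c)) \to ((e \land e) \leftrightarrow d)).
    (a \land \lnot e): α-rule — add a, \lnot e.
    × closes — contains both a and \lnot a.
7 branches closed, 7 open.
Each open branch fixes some atoms; the unmentioned ones are free. Counting distinct full assignments: branch {a=true, d=true, e=true} (b, c) contributes 4 new; branch {a=true, d=true, e=true} (b, c) contributes 0 new; branch {a=true, d=true} (b, c, e) contributes 4 new; branch {a=false, d=false} (b, c, e) contributes 8 new; branch {a=false, d=false, e=true} (b, c) contributes 0 new; branch {a=false, d=false, e=false} (b, c) contributes 0 new; branch {a=false, d=false, e=false} (b, c) contributes 0 new. Total: 16.

16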